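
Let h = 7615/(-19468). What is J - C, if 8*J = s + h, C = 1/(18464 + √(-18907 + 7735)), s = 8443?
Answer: 14008892641131149/13274468702048 + 7*I*√57/170465234 ≈ 1055.3 + 3.1003e-7*I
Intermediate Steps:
h = -7615/19468 (h = 7615*(-1/19468) = -7615/19468 ≈ -0.39115)
C = 1/(18464 + 14*I*√57) (C = 1/(18464 + √(-11172)) = 1/(18464 + 14*I*√57) ≈ 5.4158e-5 - 3.1e-7*I)
J = 164360709/155744 (J = (8443 - 7615/19468)/8 = (⅛)*(164360709/19468) = 164360709/155744 ≈ 1055.3)
J - C = 164360709/155744 - (4616/85232617 - 7*I*√57/170465234) = 164360709/155744 + (-4616/85232617 + 7*I*√57/170465234) = 14008892641131149/13274468702048 + 7*I*√57/170465234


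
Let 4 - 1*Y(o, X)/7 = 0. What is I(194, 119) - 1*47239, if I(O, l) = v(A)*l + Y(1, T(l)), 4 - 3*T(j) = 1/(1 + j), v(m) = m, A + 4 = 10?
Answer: -46497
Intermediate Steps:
A = 6 (A = -4 + 10 = 6)
T(j) = 4/3 - 1/(3*(1 + j))
Y(o, X) = 28 (Y(o, X) = 28 - 7*0 = 28 + 0 = 28)
I(O, l) = 28 + 6*l (I(O, l) = 6*l + 28 = 28 + 6*l)
I(194, 119) - 1*47239 = (28 + 6*119) - 1*47239 = (28 + 714) - 47239 = 742 - 47239 = -46497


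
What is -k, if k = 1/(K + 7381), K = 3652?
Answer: -1/11033 ≈ -9.0637e-5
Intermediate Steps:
k = 1/11033 (k = 1/(3652 + 7381) = 1/11033 ≈ 9.0637e-5)
-k = -1*1/11033 = -1/11033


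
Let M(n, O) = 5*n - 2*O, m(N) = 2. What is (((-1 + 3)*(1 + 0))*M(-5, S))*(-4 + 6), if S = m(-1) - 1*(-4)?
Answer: -148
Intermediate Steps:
S = 6 (S = 2 - 1*(-4) = 2 + 4 = 6)
M(n, O) = -2*O + 5*n
(((-1 + 3)*(1 + 0))*M(-5, S))*(-4 + 6) = (((-1 + 3)*(1 + 0))*(-2*6 + 5*(-5)))*(-4 + 6) = ((2*1)*(-12 - 25))*2 = (2*(-37))*2 = -74*2 = -148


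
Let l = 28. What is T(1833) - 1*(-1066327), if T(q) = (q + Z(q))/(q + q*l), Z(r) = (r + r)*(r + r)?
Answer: 30930816/29 ≈ 1.0666e+6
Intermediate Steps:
Z(r) = 4*r² (Z(r) = (2*r)*(2*r) = 4*r²)
T(q) = (q + 4*q²)/(29*q) (T(q) = (q + 4*q²)/(q + q*28) = (q + 4*q²)/(q + 28*q) = (q + 4*q²)/((29*q)) = (q + 4*q²)*(1/(29*q)) = (q + 4*q²)/(29*q))
T(1833) - 1*(-1066327) = (1/29 + (4/29)*1833) - 1*(-1066327) = (1/29 + 7332/29) + 1066327 = 7333/29 + 1066327 = 30930816/29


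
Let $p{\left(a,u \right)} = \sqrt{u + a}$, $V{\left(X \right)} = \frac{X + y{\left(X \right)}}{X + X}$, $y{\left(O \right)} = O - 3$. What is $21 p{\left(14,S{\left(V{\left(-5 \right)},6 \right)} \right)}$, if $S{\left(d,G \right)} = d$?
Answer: $\frac{63 \sqrt{170}}{10} \approx 82.142$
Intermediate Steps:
$y{\left(O \right)} = -3 + O$ ($y{\left(O \right)} = O - 3 = -3 + O$)
$V{\left(X \right)} = \frac{-3 + 2 X}{2 X}$ ($V{\left(X \right)} = \frac{X + \left(-3 + X\right)}{X + X} = \frac{-3 + 2 X}{2 X}$)
$p{\left(a,u \right)} = \sqrt{a + u}$
$21 p{\left(14,S{\left(V{\left(-5 \right)},6 \right)} \right)} = 21 \sqrt{14 + \frac{- \frac{3}{2} - 5}{-5}} = 21 \sqrt{14 - - \frac{13}{10}} = 21 \sqrt{14 + \frac{13}{10}} = 21 \sqrt{\frac{153}{10}} = 21 \frac{3 \sqrt{170}}{10} = \frac{63 \sqrt{170}}{10}$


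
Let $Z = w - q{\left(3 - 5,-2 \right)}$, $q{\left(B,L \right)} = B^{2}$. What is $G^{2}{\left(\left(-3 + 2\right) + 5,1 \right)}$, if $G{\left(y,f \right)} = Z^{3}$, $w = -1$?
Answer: $15625$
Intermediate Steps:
$Z = -5$ ($Z = -1 - \left(3 - 5\right)^{2} = -1 - \left(-2\right)^{2} = -1 - 4 = -5$)
$G{\left(y,f \right)} = -125$ ($G{\left(y,f \right)} = \left(-5\right)^{3} = -125$)
$G^{2}{\left(\left(-3 + 2\right) + 5,1 \right)} = \left(-125\right)^{2} = 15625$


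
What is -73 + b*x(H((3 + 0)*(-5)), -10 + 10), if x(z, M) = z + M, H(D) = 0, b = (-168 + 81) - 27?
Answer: -73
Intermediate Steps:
b = -114 (b = -87 - 27 = -114)
x(z, M) = M + z
-73 + b*x(H((3 + 0)*(-5)), -10 + 10) = -73 - 114*((-10 + 10) + 0) = -73 - 114*(0 + 0) = -73 - 114*0 = -73 + 0 = -73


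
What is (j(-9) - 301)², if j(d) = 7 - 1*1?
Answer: 87025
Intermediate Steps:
j(d) = 6 (j(d) = 7 - 1 = 6)
(j(-9) - 301)² = (6 - 301)² = (-295)² = 87025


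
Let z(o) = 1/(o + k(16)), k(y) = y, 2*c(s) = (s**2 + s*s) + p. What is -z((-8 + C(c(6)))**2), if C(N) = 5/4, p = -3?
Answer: -16/985 ≈ -0.016244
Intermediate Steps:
c(s) = -3/2 + s**2 (c(s) = ((s**2 + s*s) - 3)/2 = ((s**2 + s**2) - 3)/2 = (2*s**2 - 3)/2 = (-3 + 2*s**2)/2 = -3/2 + s**2)
C(N) = 5/4 (C(N) = 5*(1/4) = 5/4)
z(o) = 1/(16 + o) (z(o) = 1/(o + 16) = 1/(16 + o))
-z((-8 + C(c(6)))**2) = -1/(16 + (-8 + 5/4)**2) = -1/(16 + (-27/4)**2) = -1/(16 + 729/16) = -1/985/16 = -1*16/985 = -16/985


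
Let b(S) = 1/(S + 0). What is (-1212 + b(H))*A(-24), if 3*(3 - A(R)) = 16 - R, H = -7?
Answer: 263035/21 ≈ 12525.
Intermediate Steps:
A(R) = -7/3 + R/3 (A(R) = 3 - (16 - R)/3 = 3 + (-16/3 + R/3) = -7/3 + R/3)
b(S) = 1/S
(-1212 + b(H))*A(-24) = (-1212 + 1/(-7))*(-7/3 + (1/3)*(-24)) = (-1212 - 1/7)*(-7/3 - 8) = -8485/7*(-31/3) = 263035/21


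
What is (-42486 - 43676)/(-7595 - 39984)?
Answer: 86162/47579 ≈ 1.8109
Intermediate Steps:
(-42486 - 43676)/(-7595 - 39984) = -86162/(-47579) = -86162*(-1/47579) = 86162/47579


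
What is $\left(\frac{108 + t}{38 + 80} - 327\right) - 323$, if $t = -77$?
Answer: $- \frac{76669}{118} \approx -649.74$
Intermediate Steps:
$\left(\frac{108 + t}{38 + 80} - 327\right) - 323 = \left(\frac{108 - 77}{38 + 80} - 327\right) - 323 = \left(\frac{31}{118} - 327\right) - 323 = - \frac{38555}{118} - 323 = - \frac{76669}{118}$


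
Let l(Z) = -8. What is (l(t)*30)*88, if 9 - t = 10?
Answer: -21120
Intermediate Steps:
t = -1 (t = 9 - 1*10 = 9 - 10 = -1)
(l(t)*30)*88 = -8*30*88 = -240*88 = -21120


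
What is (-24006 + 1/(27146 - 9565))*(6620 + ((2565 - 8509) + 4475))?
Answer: -2173976897235/17581 ≈ -1.2365e+8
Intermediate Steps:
(-24006 + 1/(27146 - 9565))*(6620 + ((2565 - 8509) + 4475)) = (-24006 + 1/17581)*(6620 + (-5944 + 4475)) = (-24006 + 1/17581)*(6620 - 1469) = -422049485/17581*5151 = -2173976897235/17581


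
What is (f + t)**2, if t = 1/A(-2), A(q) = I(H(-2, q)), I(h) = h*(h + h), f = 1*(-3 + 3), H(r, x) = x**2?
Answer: 1/1024 ≈ 0.00097656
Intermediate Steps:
f = 0 (f = 1*0 = 0)
I(h) = 2*h**2 (I(h) = h*(2*h) = 2*h**2)
A(q) = 2*q**4 (A(q) = 2*(q**2)**2 = 2*q**4)
t = 1/32 (t = 1/(2*(-2)**4) = 1/(2*16) = 1/32 ≈ 0.031250)
(f + t)**2 = (0 + 1/32)**2 = (1/32)**2 = 1/1024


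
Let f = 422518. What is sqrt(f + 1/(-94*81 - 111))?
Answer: sqrt(1008561028641)/1545 ≈ 650.01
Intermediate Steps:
sqrt(f + 1/(-94*81 - 111)) = sqrt(422518 + 1/(-94*81 - 111)) = sqrt(422518 + 1/(-7614 - 111)) = sqrt(422518 + 1/(-7725)) = sqrt(422518 - 1/7725) = sqrt(3263951549/7725) = sqrt(1008561028641)/1545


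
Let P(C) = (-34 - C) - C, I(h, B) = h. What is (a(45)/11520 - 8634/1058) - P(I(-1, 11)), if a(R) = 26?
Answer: 72646237/3047040 ≈ 23.842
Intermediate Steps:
P(C) = -34 - 2*C
(a(45)/11520 - 8634/1058) - P(I(-1, 11)) = (26/11520 - 8634/1058) - (-34 - 2*(-1)) = (26*(1/11520) - 8634*1/1058) - (-34 + 2) = (13/5760 - 4317/529) - 1*(-32) = -24859043/3047040 + 32 = 72646237/3047040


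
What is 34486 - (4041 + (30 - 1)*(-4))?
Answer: 30561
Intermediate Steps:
34486 - (4041 + (30 - 1)*(-4)) = 34486 - (4041 + 29*(-4)) = 34486 - (4041 - 116) = 34486 - 1*3925 = 34486 - 3925 = 30561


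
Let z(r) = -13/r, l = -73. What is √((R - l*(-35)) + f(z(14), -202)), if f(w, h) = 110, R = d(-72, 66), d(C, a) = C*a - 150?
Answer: I*√7347 ≈ 85.715*I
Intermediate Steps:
d(C, a) = -150 + C*a
R = -4902 (R = -150 - 72*66 = -150 - 4752 = -4902)
√((R - l*(-35)) + f(z(14), -202)) = √((-4902 - (-73)*(-35)) + 110) = √((-4902 - 1*2555) + 110) = √((-4902 - 2555) + 110) = √(-7457 + 110) = √(-7347) = I*√7347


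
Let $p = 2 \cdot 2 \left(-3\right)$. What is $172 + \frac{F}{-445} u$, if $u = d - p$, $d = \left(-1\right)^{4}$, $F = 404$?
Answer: $\frac{71288}{445} \approx 160.2$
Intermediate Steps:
$p = -12$ ($p = 4 \left(-3\right) = -12$)
$d = 1$
$u = 13$ ($u = 1 - -12 = 1 + 12 = 13$)
$172 + \frac{F}{-445} u = 172 + \frac{404}{-445} \cdot 13 = 172 + 404 \left(- \frac{1}{445}\right) 13 = 172 - \frac{5252}{445} = \frac{71288}{445}$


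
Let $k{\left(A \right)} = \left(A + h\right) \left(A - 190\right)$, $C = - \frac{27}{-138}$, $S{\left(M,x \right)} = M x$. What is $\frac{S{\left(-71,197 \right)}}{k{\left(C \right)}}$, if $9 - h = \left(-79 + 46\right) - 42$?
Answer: $\frac{29596492}{33815163} \approx 0.87524$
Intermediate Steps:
$h = 84$ ($h = 9 - \left(\left(-79 + 46\right) - 42\right) = 9 - \left(-33 - 42\right) = 9 - -75 = 9 + 75 = 84$)
$C = \frac{9}{46}$ ($C = \left(-27\right) \left(- \frac{1}{138}\right) = \frac{9}{46} \approx 0.19565$)
$k{\left(A \right)} = \left(-190 + A\right) \left(84 + A\right)$ ($k{\left(A \right)} = \left(A + 84\right) \left(A - 190\right) = \left(84 + A\right) \left(-190 + A\right) = \left(-190 + A\right) \left(84 + A\right)$)
$\frac{S{\left(-71,197 \right)}}{k{\left(C \right)}} = \frac{\left(-71\right) 197}{-15960 + \left(\frac{9}{46}\right)^{2} - \frac{477}{23}} = - \frac{13987}{-15960 + \frac{81}{2116} - \frac{477}{23}} = - \frac{13987}{- \frac{33815163}{2116}} = \left(-13987\right) \left(- \frac{2116}{33815163}\right) = \frac{29596492}{33815163}$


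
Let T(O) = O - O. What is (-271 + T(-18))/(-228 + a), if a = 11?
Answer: 271/217 ≈ 1.2488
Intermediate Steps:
T(O) = 0
(-271 + T(-18))/(-228 + a) = (-271 + 0)/(-228 + 11) = -271/(-217) = -271*(-1/217) = 271/217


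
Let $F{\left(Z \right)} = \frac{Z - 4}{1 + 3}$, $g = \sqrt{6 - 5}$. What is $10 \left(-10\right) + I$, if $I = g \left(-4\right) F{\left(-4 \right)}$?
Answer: $-92$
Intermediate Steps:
$g = 1$ ($g = \sqrt{1} = 1$)
$F{\left(Z \right)} = -1 + \frac{Z}{4}$ ($F{\left(Z \right)} = \frac{-4 + Z}{4} = \left(-4 + Z\right) \frac{1}{4} = -1 + \frac{Z}{4}$)
$I = 8$ ($I = 1 \left(-4\right) \left(-1 + \frac{1}{4} \left(-4\right)\right) = - 4 \left(-1 - 1\right) = \left(-4\right) \left(-2\right) = 8$)
$10 \left(-10\right) + I = 10 \left(-10\right) + 8 = -100 + 8 = -92$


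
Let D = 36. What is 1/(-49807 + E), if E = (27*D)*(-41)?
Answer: -1/89659 ≈ -1.1153e-5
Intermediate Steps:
E = -39852 (E = (27*36)*(-41) = 972*(-41) = -39852)
1/(-49807 + E) = 1/(-49807 - 39852) = 1/(-89659) = -1/89659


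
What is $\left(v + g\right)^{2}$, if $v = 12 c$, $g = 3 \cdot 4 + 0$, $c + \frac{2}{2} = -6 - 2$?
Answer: $9216$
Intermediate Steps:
$c = -9$ ($c = -1 - 8 = -9$)
$g = 12$ ($g = 12 + 0 = 12$)
$v = -108$ ($v = 12 \left(-9\right) = -108$)
$\left(v + g\right)^{2} = \left(-108 + 12\right)^{2} = \left(-96\right)^{2} = 9216$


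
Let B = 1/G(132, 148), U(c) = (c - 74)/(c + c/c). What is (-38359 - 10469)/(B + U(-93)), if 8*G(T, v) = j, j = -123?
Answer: -552537648/19805 ≈ -27899.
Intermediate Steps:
G(T, v) = -123/8 (G(T, v) = (1/8)*(-123) = -123/8)
U(c) = (-74 + c)/(1 + c) (U(c) = (-74 + c)/(c + 1) = (-74 + c)/(1 + c))
B = -8/123 (B = 1/(-123/8) = -8/123 ≈ -0.065041)
(-38359 - 10469)/(B + U(-93)) = (-38359 - 10469)/(-8/123 + (-74 - 93)/(1 - 93)) = -48828/(-8/123 - 167/(-92)) = -48828/(-8/123 - 1/92*(-167)) = -48828/(-8/123 + 167/92) = -48828/19805/11316 = -48828*11316/19805 = -552537648/19805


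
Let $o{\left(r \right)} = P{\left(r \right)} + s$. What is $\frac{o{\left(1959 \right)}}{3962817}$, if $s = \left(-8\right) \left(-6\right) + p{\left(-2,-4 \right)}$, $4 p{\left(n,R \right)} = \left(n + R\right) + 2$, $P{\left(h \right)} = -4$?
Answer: $\frac{43}{3962817} \approx 1.0851 \cdot 10^{-5}$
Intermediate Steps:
$p{\left(n,R \right)} = \frac{1}{2} + \frac{R}{4} + \frac{n}{4}$ ($p{\left(n,R \right)} = \frac{\left(n + R\right) + 2}{4} = \frac{\left(R + n\right) + 2}{4} = \frac{2 + R + n}{4} = \frac{1}{2} + \frac{R}{4} + \frac{n}{4}$)
$s = 47$ ($s = \left(-8\right) \left(-6\right) + \left(\frac{1}{2} + \frac{1}{4} \left(-4\right) + \frac{1}{4} \left(-2\right)\right) = 48 - 1 = 47$)
$o{\left(r \right)} = 43$ ($o{\left(r \right)} = -4 + 47 = 43$)
$\frac{o{\left(1959 \right)}}{3962817} = \frac{43}{3962817}$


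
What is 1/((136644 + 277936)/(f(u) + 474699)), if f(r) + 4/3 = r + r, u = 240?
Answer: 1425533/1243740 ≈ 1.1462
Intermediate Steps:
f(r) = -4/3 + 2*r (f(r) = -4/3 + (r + r) = -4/3 + 2*r)
1/((136644 + 277936)/(f(u) + 474699)) = 1/((136644 + 277936)/((-4/3 + 2*240) + 474699)) = 1/(414580/((-4/3 + 480) + 474699)) = 1/(414580/(1436/3 + 474699)) = 1/(414580/(1425533/3)) = 1/(414580*(3/1425533)) = 1/(1243740/1425533) = 1425533/1243740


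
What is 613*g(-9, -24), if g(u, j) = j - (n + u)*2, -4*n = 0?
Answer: -3678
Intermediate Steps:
n = 0 (n = -1/4*0 = 0)
g(u, j) = j - 2*u (g(u, j) = j - (0 + u)*2 = j - u*2 = j - 2*u)
613*g(-9, -24) = 613*(-24 - 2*(-9)) = 613*(-24 + 18) = 613*(-6) = -3678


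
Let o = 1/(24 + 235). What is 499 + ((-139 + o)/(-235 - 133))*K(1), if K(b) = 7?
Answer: 426899/851 ≈ 501.64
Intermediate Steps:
o = 1/259 ≈ 0.0038610
499 + ((-139 + o)/(-235 - 133))*K(1) = 499 + ((-139 + 1/259)/(-235 - 133))*7 = 499 - 36000/259/(-368)*7 = 499 - 36000/259*(-1/368)*7 = 499 + (2250/5957)*7 = 499 + 2250/851 = 426899/851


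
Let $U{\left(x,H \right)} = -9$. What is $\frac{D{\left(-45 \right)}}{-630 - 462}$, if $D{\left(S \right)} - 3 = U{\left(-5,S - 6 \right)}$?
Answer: $\frac{1}{182} \approx 0.0054945$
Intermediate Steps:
$D{\left(S \right)} = -6$ ($D{\left(S \right)} = 3 - 9 = -6$)
$\frac{D{\left(-45 \right)}}{-630 - 462} = \frac{1}{-630 - 462} \left(-6\right) = \frac{1}{-1092} \left(-6\right) = \left(- \frac{1}{1092}\right) \left(-6\right) = \frac{1}{182}$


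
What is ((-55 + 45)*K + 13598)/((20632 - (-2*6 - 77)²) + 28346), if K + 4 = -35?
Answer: 13988/41057 ≈ 0.34070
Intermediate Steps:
K = -39 (K = -4 - 35 = -39)
((-55 + 45)*K + 13598)/((20632 - (-2*6 - 77)²) + 28346) = ((-55 + 45)*(-39) + 13598)/((20632 - (-2*6 - 77)²) + 28346) = (-10*(-39) + 13598)/((20632 - (-12 - 77)²) + 28346) = (390 + 13598)/((20632 - 1*(-89)²) + 28346) = 13988/((20632 - 1*7921) + 28346) = 13988/((20632 - 7921) + 28346) = 13988/(12711 + 28346) = 13988/41057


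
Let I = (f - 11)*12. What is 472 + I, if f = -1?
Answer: 328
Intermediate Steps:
I = -144 (I = (-1 - 11)*12 = -12*12 = -144)
472 + I = 472 - 144 = 328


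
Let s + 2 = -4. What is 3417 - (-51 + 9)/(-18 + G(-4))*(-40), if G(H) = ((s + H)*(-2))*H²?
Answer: 515127/151 ≈ 3411.4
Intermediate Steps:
s = -6 (s = -2 - 4 = -6)
G(H) = H²*(12 - 2*H) (G(H) = ((-6 + H)*(-2))*H² = (12 - 2*H)*H² = H²*(12 - 2*H))
3417 - (-51 + 9)/(-18 + G(-4))*(-40) = 3417 - (-51 + 9)/(-18 + 2*(-4)²*(6 - 1*(-4)))*(-40) = 3417 - (-42/(-18 + 2*16*(6 + 4)))*(-40) = 3417 - (-42/(-18 + 2*16*10))*(-40) = 3417 - (-42/(-18 + 320))*(-40) = 3417 - (-42/302)*(-40) = 3417 - (-42*1/302)*(-40) = 3417 - (-21)*(-40)/151 = 3417 - 1*840/151 = 3417 - 840/151 = 515127/151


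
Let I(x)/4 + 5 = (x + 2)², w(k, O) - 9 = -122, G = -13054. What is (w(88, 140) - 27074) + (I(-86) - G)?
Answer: 14071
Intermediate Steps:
w(k, O) = -113 (w(k, O) = 9 - 122 = -113)
I(x) = -20 + 4*(2 + x)² (I(x) = -20 + 4*(x + 2)² = -20 + 4*(2 + x)²)
(w(88, 140) - 27074) + (I(-86) - G) = (-113 - 27074) + ((-20 + 4*(2 - 86)²) - 1*(-13054)) = -27187 + ((-20 + 4*(-84)²) + 13054) = -27187 + ((-20 + 4*7056) + 13054) = -27187 + ((-20 + 28224) + 13054) = -27187 + (28204 + 13054) = -27187 + 41258 = 14071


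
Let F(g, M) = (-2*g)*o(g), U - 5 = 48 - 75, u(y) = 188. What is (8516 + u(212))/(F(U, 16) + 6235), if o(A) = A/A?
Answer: 8704/6279 ≈ 1.3862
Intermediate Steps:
o(A) = 1
U = -22 (U = 5 + (48 - 75) = 5 - 27 = -22)
F(g, M) = -2*g (F(g, M) = -2*g*1 = -2*g)
(8516 + u(212))/(F(U, 16) + 6235) = (8516 + 188)/(-2*(-22) + 6235) = 8704/(44 + 6235) = 8704/6279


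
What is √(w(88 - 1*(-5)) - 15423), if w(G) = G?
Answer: I*√15330 ≈ 123.81*I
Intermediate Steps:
√(w(88 - 1*(-5)) - 15423) = √((88 - 1*(-5)) - 15423) = √((88 + 5) - 15423) = √(93 - 15423) = √(-15330) = I*√15330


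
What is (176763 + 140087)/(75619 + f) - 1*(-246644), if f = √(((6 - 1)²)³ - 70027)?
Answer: 1410405277568722/5718287563 - 316850*I*√54402/5718287563 ≈ 2.4665e+5 - 0.012924*I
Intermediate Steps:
f = I*√54402 (f = √((5²)³ - 70027) = √(25³ - 70027) = √(15625 - 70027) = √(-54402) = I*√54402 ≈ 233.24*I)
(176763 + 140087)/(75619 + f) - 1*(-246644) = (176763 + 140087)/(75619 + I*√54402) - 1*(-246644) = 316850/(75619 + I*√54402) + 246644 = 246644 + 316850/(75619 + I*√54402)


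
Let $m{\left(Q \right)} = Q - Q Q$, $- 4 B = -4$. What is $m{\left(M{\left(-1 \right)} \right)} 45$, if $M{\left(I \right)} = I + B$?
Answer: $0$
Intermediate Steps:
$B = 1$ ($B = \left(- \frac{1}{4}\right) \left(-4\right) = 1$)
$M{\left(I \right)} = 1 + I$ ($M{\left(I \right)} = I + 1 = 1 + I$)
$m{\left(Q \right)} = Q - Q^{2}$
$m{\left(M{\left(-1 \right)} \right)} 45 = \left(1 - 1\right) \left(1 - \left(1 - 1\right)\right) 45 = 0 \left(1 - 0\right) 45 = 0 \left(1 + 0\right) 45 = 0 \cdot 1 \cdot 45 = 0 \cdot 45 = 0$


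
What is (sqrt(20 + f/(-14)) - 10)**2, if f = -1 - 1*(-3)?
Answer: (70 - sqrt(973))**2/49 ≈ 30.734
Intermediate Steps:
f = 2 (f = -1 + 3 = 2)
(sqrt(20 + f/(-14)) - 10)**2 = (sqrt(20 + 2/(-14)) - 10)**2 = (sqrt(20 + 2*(-1/14)) - 10)**2 = (sqrt(20 - 1/7) - 10)**2 = (sqrt(139/7) - 10)**2 = (sqrt(973)/7 - 10)**2 = (-10 + sqrt(973)/7)**2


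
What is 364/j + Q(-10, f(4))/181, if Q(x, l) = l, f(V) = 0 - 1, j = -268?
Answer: -16538/12127 ≈ -1.3637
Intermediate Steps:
f(V) = -1
364/j + Q(-10, f(4))/181 = 364/(-268) - 1/181 = 364*(-1/268) - 1*1/181 = -91/67 - 1/181 = -16538/12127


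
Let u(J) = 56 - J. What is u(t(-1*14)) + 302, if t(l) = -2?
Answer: 360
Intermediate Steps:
u(t(-1*14)) + 302 = (56 - 1*(-2)) + 302 = (56 + 2) + 302 = 58 + 302 = 360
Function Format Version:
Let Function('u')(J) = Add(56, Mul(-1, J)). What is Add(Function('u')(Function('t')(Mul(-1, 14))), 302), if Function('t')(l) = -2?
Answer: 360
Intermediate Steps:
Add(Function('u')(Function('t')(Mul(-1, 14))), 302) = Add(Add(56, Mul(-1, -2)), 302) = Add(Add(56, 2), 302) = Add(58, 302) = 360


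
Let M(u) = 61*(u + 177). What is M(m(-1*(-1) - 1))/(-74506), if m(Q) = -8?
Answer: -10309/74506 ≈ -0.13836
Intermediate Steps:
M(u) = 10797 + 61*u (M(u) = 61*(177 + u) = 10797 + 61*u)
M(m(-1*(-1) - 1))/(-74506) = (10797 + 61*(-8))/(-74506) = (10797 - 488)*(-1/74506) = 10309*(-1/74506) = -10309/74506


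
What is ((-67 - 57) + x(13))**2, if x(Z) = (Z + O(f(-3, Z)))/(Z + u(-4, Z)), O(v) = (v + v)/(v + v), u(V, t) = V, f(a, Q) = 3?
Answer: 1214404/81 ≈ 14993.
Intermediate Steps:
O(v) = 1 (O(v) = (2*v)/((2*v)) = (2*v)*(1/(2*v)) = 1)
x(Z) = (1 + Z)/(-4 + Z) (x(Z) = (Z + 1)/(Z - 4) = (1 + Z)/(-4 + Z))
((-67 - 57) + x(13))**2 = ((-67 - 57) + (1 + 13)/(-4 + 13))**2 = (-124 + 14/9)**2 = (-1102/9)**2 = 1214404/81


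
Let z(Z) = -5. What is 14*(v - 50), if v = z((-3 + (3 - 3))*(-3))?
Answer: -770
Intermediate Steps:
v = -5
14*(v - 50) = 14*(-5 - 50) = 14*(-55) = -770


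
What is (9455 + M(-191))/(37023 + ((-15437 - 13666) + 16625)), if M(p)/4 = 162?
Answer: 10103/24545 ≈ 0.41161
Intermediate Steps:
M(p) = 648 (M(p) = 4*162 = 648)
(9455 + M(-191))/(37023 + ((-15437 - 13666) + 16625)) = (9455 + 648)/(37023 + ((-15437 - 13666) + 16625)) = 10103/(37023 + (-29103 + 16625)) = 10103/(37023 - 12478) = 10103/24545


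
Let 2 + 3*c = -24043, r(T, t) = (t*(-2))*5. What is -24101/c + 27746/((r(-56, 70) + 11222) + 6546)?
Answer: 45267147/9771430 ≈ 4.6326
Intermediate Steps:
r(T, t) = -10*t (r(T, t) = -2*t*5 = -10*t)
c = -8015 (c = -⅔ + (⅓)*(-24043) = -⅔ - 24043/3 = -8015)
-24101/c + 27746/((r(-56, 70) + 11222) + 6546) = -24101/(-8015) + 27746/((-10*70 + 11222) + 6546) = -24101*(-1/8015) + 27746/((-700 + 11222) + 6546) = 3443/1145 + 27746/(10522 + 6546) = 3443/1145 + 27746/17068 = 3443/1145 + 27746*(1/17068) = 3443/1145 + 13873/8534 = 45267147/9771430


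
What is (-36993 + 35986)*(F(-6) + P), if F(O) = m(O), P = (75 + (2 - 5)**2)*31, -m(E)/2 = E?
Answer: -2634312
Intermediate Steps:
m(E) = -2*E
P = 2604 (P = (75 + (-3)**2)*31 = (75 + 9)*31 = 84*31 = 2604)
F(O) = -2*O
(-36993 + 35986)*(F(-6) + P) = (-36993 + 35986)*(-2*(-6) + 2604) = -1007*(12 + 2604) = -1007*2616 = -2634312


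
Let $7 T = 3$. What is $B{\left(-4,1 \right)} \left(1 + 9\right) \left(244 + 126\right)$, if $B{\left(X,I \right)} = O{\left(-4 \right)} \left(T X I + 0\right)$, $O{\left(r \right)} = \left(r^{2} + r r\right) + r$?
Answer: $-177600$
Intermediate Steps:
$T = \frac{3}{7}$ ($T = \frac{1}{7} \cdot 3 = \frac{3}{7} \approx 0.42857$)
$O{\left(r \right)} = r + 2 r^{2}$ ($O{\left(r \right)} = \left(r^{2} + r^{2}\right) + r = 2 r^{2} + r = r + 2 r^{2}$)
$B{\left(X,I \right)} = 12 I X$ ($B{\left(X,I \right)} = - 4 \left(1 + 2 \left(-4\right)\right) \left(\frac{3 X}{7} I + 0\right) = - 4 \left(1 - 8\right) \left(\frac{3 I X}{7} + 0\right) = \left(-4\right) \left(-7\right) \frac{3 I X}{7} = 28 \frac{3 I X}{7} = 12 I X$)
$B{\left(-4,1 \right)} \left(1 + 9\right) \left(244 + 126\right) = 12 \cdot 1 \left(-4\right) \left(1 + 9\right) \left(244 + 126\right) = \left(-48\right) 10 \cdot 370 = \left(-480\right) 370 = -177600$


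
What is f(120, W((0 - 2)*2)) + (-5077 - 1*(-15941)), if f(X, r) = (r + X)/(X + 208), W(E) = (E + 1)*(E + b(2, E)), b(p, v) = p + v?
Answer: 1781765/164 ≈ 10864.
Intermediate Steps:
W(E) = (1 + E)*(2 + 2*E) (W(E) = (E + 1)*(E + (2 + E)) = (1 + E)*(2 + 2*E))
f(X, r) = (X + r)/(208 + X)
f(120, W((0 - 2)*2)) + (-5077 - 1*(-15941)) = (120 + (2 + 2*((0 - 2)*2)² + 4*((0 - 2)*2)))/(208 + 120) + (-5077 - 1*(-15941)) = (120 + (2 + 2*(-2*2)² + 4*(-2*2)))/328 + (-5077 + 15941) = (120 + (2 + 2*(-4)² + 4*(-4)))/328 + 10864 = (120 + (2 + 2*16 - 16))/328 + 10864 = (120 + (2 + 32 - 16))/328 + 10864 = (120 + 18)/328 + 10864 = (1/328)*138 + 10864 = 69/164 + 10864 = 1781765/164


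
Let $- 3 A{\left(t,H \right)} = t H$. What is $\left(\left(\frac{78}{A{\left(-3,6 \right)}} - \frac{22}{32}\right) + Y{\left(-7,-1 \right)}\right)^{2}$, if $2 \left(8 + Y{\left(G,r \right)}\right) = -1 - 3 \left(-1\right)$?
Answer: $\frac{7225}{256} \approx 28.223$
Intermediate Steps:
$Y{\left(G,r \right)} = -7$ ($Y{\left(G,r \right)} = -8 + \frac{-1 - 3 \left(-1\right)}{2} = -8 + \frac{-1 - -3}{2} = -8 + \frac{-1 + 3}{2} = -8 + \frac{1}{2} \cdot 2 = -8 + 1 = -7$)
$A{\left(t,H \right)} = - \frac{H t}{3}$ ($A{\left(t,H \right)} = - \frac{t H}{3} = - \frac{H t}{3}$)
$\left(\left(\frac{78}{A{\left(-3,6 \right)}} - \frac{22}{32}\right) + Y{\left(-7,-1 \right)}\right)^{2} = \left(\left(\frac{78}{\left(- \frac{1}{3}\right) 6 \left(-3\right)} - \frac{22}{32}\right) - 7\right)^{2} = \left(\left(\frac{78}{6} - \frac{11}{16}\right) - 7\right)^{2} = \left(\left(78 \cdot \frac{1}{6} - \frac{11}{16}\right) - 7\right)^{2} = \left(\left(13 - \frac{11}{16}\right) - 7\right)^{2} = \left(\frac{197}{16} - 7\right)^{2} = \left(\frac{85}{16}\right)^{2} = \frac{7225}{256}$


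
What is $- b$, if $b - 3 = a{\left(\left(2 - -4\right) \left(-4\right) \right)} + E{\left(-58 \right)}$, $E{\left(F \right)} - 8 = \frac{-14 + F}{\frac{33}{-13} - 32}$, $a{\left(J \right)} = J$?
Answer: $\frac{4901}{449} \approx 10.915$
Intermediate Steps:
$E{\left(F \right)} = \frac{3774}{449} - \frac{13 F}{449}$ ($E{\left(F \right)} = 8 + \frac{-14 + F}{\frac{33}{-13} - 32} = 8 + \frac{-14 + F}{33 \left(- \frac{1}{13}\right) - 32} = 8 + \frac{-14 + F}{- \frac{33}{13} - 32} = 8 + \frac{-14 + F}{- \frac{449}{13}} = 8 + \left(-14 + F\right) \left(- \frac{13}{449}\right) = 8 - \left(- \frac{182}{449} + \frac{13 F}{449}\right) = \frac{3774}{449} - \frac{13 F}{449}$)
$b = - \frac{4901}{449}$ ($b = 3 + \left(\left(2 - -4\right) \left(-4\right) + \left(\frac{3774}{449} - - \frac{754}{449}\right)\right) = 3 + \left(\left(2 + 4\right) \left(-4\right) + \left(\frac{3774}{449} + \frac{754}{449}\right)\right) = 3 + \left(6 \left(-4\right) + \frac{4528}{449}\right) = 3 + \left(-24 + \frac{4528}{449}\right) = 3 - \frac{6248}{449} = - \frac{4901}{449} \approx -10.915$)
$- b = \left(-1\right) \left(- \frac{4901}{449}\right) = \frac{4901}{449}$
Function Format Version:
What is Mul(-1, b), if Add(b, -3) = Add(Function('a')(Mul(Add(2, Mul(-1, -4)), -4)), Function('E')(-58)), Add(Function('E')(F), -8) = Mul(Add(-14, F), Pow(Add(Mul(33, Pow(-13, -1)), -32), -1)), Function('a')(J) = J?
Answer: Rational(4901, 449) ≈ 10.915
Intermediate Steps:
Function('E')(F) = Add(Rational(3774, 449), Mul(Rational(-13, 449), F)) (Function('E')(F) = Add(8, Mul(Add(-14, F), Pow(Add(Mul(33, Pow(-13, -1)), -32), -1))) = Add(8, Mul(Add(-14, F), Pow(Add(Mul(33, Rational(-1, 13)), -32), -1))) = Add(8, Mul(Add(-14, F), Pow(Add(Rational(-33, 13), -32), -1))) = Add(8, Mul(Add(-14, F), Pow(Rational(-449, 13), -1))) = Add(8, Mul(Add(-14, F), Rational(-13, 449))) = Add(8, Add(Rational(182, 449), Mul(Rational(-13, 449), F))) = Add(Rational(3774, 449), Mul(Rational(-13, 449), F)))
b = Rational(-4901, 449) (b = Add(3, Add(Mul(Add(2, Mul(-1, -4)), -4), Add(Rational(3774, 449), Mul(Rational(-13, 449), -58)))) = Add(3, Add(Mul(Add(2, 4), -4), Add(Rational(3774, 449), Rational(754, 449)))) = Add(3, Add(Mul(6, -4), Rational(4528, 449))) = Add(3, Add(-24, Rational(4528, 449))) = Add(3, Rational(-6248, 449)) = Rational(-4901, 449) ≈ -10.915)
Mul(-1, b) = Mul(-1, Rational(-4901, 449)) = Rational(4901, 449)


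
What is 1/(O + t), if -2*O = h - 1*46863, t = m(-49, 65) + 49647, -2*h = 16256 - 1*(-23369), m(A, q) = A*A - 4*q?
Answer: 4/340503 ≈ 1.1747e-5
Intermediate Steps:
m(A, q) = A**2 - 4*q
h = -39625/2 (h = -(16256 - 1*(-23369))/2 = -(16256 + 23369)/2 = -1/2*39625 = -39625/2 ≈ -19813.)
t = 51788 (t = ((-49)**2 - 4*65) + 49647 = (2401 - 260) + 49647 = 2141 + 49647 = 51788)
O = 133351/4 (O = -(-39625/2 - 1*46863)/2 = -(-39625/2 - 46863)/2 = -1/2*(-133351/2) = 133351/4 ≈ 33338.)
1/(O + t) = 1/(133351/4 + 51788) = 1/(340503/4) = 4/340503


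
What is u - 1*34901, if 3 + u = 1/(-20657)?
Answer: -721011929/20657 ≈ -34904.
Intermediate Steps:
u = -61972/20657 (u = -3 + 1/(-20657) = -3 - 1/20657 = -61972/20657 ≈ -3.0000)
u - 1*34901 = -61972/20657 - 1*34901 = -61972/20657 - 34901 = -721011929/20657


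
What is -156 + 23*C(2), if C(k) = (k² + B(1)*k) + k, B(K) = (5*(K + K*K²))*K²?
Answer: 442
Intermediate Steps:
B(K) = K²*(5*K + 5*K³) (B(K) = (5*(K + K³))*K² = (5*K + 5*K³)*K² = K²*(5*K + 5*K³))
C(k) = k² + 11*k (C(k) = (k² + (5*1³*(1 + 1²))*k) + k = (k² + (5*1*(1 + 1))*k) + k = (k² + (5*1*2)*k) + k = (k² + 10*k) + k = k² + 11*k)
-156 + 23*C(2) = -156 + 23*(2*(11 + 2)) = -156 + 23*(2*13) = -156 + 23*26 = -156 + 598 = 442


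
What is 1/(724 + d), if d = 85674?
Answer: 1/86398 ≈ 1.1574e-5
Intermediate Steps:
1/(724 + d) = 1/(724 + 85674) = 1/86398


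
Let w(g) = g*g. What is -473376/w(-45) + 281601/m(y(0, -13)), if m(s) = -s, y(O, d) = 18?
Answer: -21435659/1350 ≈ -15878.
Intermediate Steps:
w(g) = g²
-473376/w(-45) + 281601/m(y(0, -13)) = -473376/((-45)²) + 281601/((-1*18)) = -473376/2025 + 281601/(-18) = -473376*1/2025 + 281601*(-1/18) = -157792/675 - 31289/2 = -21435659/1350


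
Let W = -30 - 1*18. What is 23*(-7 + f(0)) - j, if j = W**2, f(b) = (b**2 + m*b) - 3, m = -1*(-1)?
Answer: -2534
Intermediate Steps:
m = 1
f(b) = -3 + b + b**2 (f(b) = (b**2 + 1*b) - 3 = (b**2 + b) - 3 = (b + b**2) - 3 = -3 + b + b**2)
W = -48 (W = -30 - 18 = -48)
j = 2304 (j = (-48)**2 = 2304)
23*(-7 + f(0)) - j = 23*(-7 + (-3 + 0 + 0**2)) - 1*2304 = 23*(-7 + (-3 + 0 + 0)) - 2304 = 23*(-7 - 3) - 2304 = 23*(-10) - 2304 = -230 - 2304 = -2534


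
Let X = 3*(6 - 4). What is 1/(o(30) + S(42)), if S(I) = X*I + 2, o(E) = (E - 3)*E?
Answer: 1/1064 ≈ 0.00093985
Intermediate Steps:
o(E) = E*(-3 + E) (o(E) = (-3 + E)*E = E*(-3 + E))
X = 6 (X = 3*2 = 6)
S(I) = 2 + 6*I (S(I) = 6*I + 2 = 2 + 6*I)
1/(o(30) + S(42)) = 1/(30*(-3 + 30) + (2 + 6*42)) = 1/(30*27 + (2 + 252)) = 1/(810 + 254) = 1/1064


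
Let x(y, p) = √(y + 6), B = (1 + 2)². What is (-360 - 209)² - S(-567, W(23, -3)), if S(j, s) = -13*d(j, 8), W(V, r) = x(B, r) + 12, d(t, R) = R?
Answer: 323865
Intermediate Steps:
B = 9 (B = 3² = 9)
x(y, p) = √(6 + y)
W(V, r) = 12 + √15 (W(V, r) = √(6 + 9) + 12 = √15 + 12 = 12 + √15)
S(j, s) = -104 (S(j, s) = -13*8 = -104)
(-360 - 209)² - S(-567, W(23, -3)) = (-360 - 209)² - 1*(-104) = (-569)² + 104 = 323761 + 104 = 323865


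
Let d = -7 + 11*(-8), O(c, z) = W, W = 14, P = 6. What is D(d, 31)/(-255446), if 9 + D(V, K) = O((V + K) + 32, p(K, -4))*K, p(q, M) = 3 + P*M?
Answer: -425/255446 ≈ -0.0016638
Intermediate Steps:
p(q, M) = 3 + 6*M
O(c, z) = 14
d = -95 (d = -7 - 88 = -95)
D(V, K) = -9 + 14*K
D(d, 31)/(-255446) = (-9 + 14*31)/(-255446) = (-9 + 434)*(-1/255446) = 425*(-1/255446) = -425/255446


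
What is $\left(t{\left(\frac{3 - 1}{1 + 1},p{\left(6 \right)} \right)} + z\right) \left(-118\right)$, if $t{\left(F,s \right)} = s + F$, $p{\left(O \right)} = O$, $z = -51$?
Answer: $5192$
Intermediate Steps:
$t{\left(F,s \right)} = F + s$
$\left(t{\left(\frac{3 - 1}{1 + 1},p{\left(6 \right)} \right)} + z\right) \left(-118\right) = \left(\left(\frac{3 - 1}{1 + 1} + 6\right) - 51\right) \left(-118\right) = \left(\left(\frac{2}{2} + 6\right) - 51\right) \left(-118\right) = \left(\left(2 \cdot \frac{1}{2} + 6\right) - 51\right) \left(-118\right) = \left(\left(1 + 6\right) - 51\right) \left(-118\right) = \left(7 - 51\right) \left(-118\right) = \left(-44\right) \left(-118\right) = 5192$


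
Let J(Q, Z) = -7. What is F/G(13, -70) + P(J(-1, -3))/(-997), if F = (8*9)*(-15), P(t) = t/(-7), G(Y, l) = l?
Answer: 107669/6979 ≈ 15.428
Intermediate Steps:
P(t) = -t/7 (P(t) = t*(-⅐) = -t/7)
F = -1080 (F = 72*(-15) = -1080)
F/G(13, -70) + P(J(-1, -3))/(-997) = -1080/(-70) - ⅐*(-7)/(-997) = -1080*(-1/70) + 1*(-1/997) = 108/7 - 1/997 = 107669/6979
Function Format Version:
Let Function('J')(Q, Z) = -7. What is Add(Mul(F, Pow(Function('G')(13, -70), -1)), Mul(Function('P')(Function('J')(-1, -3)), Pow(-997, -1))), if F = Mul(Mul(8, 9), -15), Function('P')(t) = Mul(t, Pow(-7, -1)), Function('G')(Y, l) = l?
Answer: Rational(107669, 6979) ≈ 15.428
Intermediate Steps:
Function('P')(t) = Mul(Rational(-1, 7), t) (Function('P')(t) = Mul(t, Rational(-1, 7)) = Mul(Rational(-1, 7), t))
F = -1080 (F = Mul(72, -15) = -1080)
Add(Mul(F, Pow(Function('G')(13, -70), -1)), Mul(Function('P')(Function('J')(-1, -3)), Pow(-997, -1))) = Add(Mul(-1080, Pow(-70, -1)), Mul(Mul(Rational(-1, 7), -7), Pow(-997, -1))) = Add(Mul(-1080, Rational(-1, 70)), Mul(1, Rational(-1, 997))) = Add(Rational(108, 7), Rational(-1, 997)) = Rational(107669, 6979)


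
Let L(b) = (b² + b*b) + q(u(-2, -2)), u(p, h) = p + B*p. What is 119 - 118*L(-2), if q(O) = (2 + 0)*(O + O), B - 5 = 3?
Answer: 7671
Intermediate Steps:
B = 8 (B = 5 + 3 = 8)
u(p, h) = 9*p (u(p, h) = p + 8*p = 9*p)
q(O) = 4*O (q(O) = 2*(2*O) = 4*O)
L(b) = -72 + 2*b² (L(b) = (b² + b*b) + 4*(9*(-2)) = (b² + b²) + 4*(-18) = 2*b² - 72 = -72 + 2*b²)
119 - 118*L(-2) = 119 - 118*(-72 + 2*(-2)²) = 119 - 118*(-72 + 2*4) = 119 - 118*(-72 + 8) = 119 - 118*(-64) = 119 + 7552 = 7671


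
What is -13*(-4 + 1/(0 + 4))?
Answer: 195/4 ≈ 48.750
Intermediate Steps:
-13*(-4 + 1/(0 + 4)) = -13*(-4 + 1/4) = -13*(-4 + ¼) = -13*(-15/4) = 195/4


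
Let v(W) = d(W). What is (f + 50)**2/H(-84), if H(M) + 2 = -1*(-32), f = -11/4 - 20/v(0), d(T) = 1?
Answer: 11881/480 ≈ 24.752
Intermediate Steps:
v(W) = 1
f = -91/4 (f = -11/4 - 20/1 = -11*1/4 - 20*1 = -11/4 - 20 = -91/4 ≈ -22.750)
H(M) = 30 (H(M) = -2 - 1*(-32) = -2 + 32 = 30)
(f + 50)**2/H(-84) = (-91/4 + 50)**2/30 = (109/4)**2*(1/30) = (11881/16)*(1/30) = 11881/480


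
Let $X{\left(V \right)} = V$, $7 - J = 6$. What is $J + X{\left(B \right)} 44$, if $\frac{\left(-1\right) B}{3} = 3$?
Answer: $-395$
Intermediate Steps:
$J = 1$ ($J = 7 - 6 = 1$)
$B = -9$ ($B = \left(-3\right) 3 = -9$)
$J + X{\left(B \right)} 44 = 1 - 396 = -395$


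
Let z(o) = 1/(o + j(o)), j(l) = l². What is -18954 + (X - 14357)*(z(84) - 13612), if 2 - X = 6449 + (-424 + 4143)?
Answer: 2383247166557/7140 ≈ 3.3379e+8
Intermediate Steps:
z(o) = 1/(o + o²)
X = -10166 (X = 2 - (6449 + (-424 + 4143)) = 2 - (6449 + 3719) = 2 - 1*10168 = 2 - 10168 = -10166)
-18954 + (X - 14357)*(z(84) - 13612) = -18954 + (-10166 - 14357)*(1/(84*(1 + 84)) - 13612) = -18954 - 24523*((1/84)/85 - 13612) = -18954 - 24523*((1/84)*(1/85) - 13612) = -18954 - 24523*(1/7140 - 13612) = -18954 - 24523*(-97189679/7140) = -18954 + 2383382498117/7140 = 2383247166557/7140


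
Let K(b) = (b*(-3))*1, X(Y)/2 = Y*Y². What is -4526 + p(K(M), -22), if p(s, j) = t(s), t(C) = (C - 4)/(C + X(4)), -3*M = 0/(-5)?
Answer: -144833/32 ≈ -4526.0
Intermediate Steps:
M = 0 (M = -0/(-5) = -0*(-1)/5 = -⅓*0 = 0)
X(Y) = 2*Y³ (X(Y) = 2*(Y*Y²) = 2*Y³)
t(C) = (-4 + C)/(128 + C) (t(C) = (C - 4)/(C + 2*4³) = (-4 + C)/(C + 2*64) = (-4 + C)/(C + 128) = (-4 + C)/(128 + C))
K(b) = -3*b (K(b) = -3*b*1 = -3*b)
p(s, j) = (-4 + s)/(128 + s)
-4526 + p(K(M), -22) = -4526 + (-4 - 3*0)/(128 - 3*0) = -4526 + (-4 + 0)/(128 + 0) = -4526 - 4/128 = -4526 + (1/128)*(-4) = -4526 - 1/32 = -144833/32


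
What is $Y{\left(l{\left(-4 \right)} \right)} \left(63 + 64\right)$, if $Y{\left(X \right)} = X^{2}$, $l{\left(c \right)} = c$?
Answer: $2032$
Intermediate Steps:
$Y{\left(l{\left(-4 \right)} \right)} \left(63 + 64\right) = \left(-4\right)^{2} \left(63 + 64\right) = 16 \cdot 127 = 2032$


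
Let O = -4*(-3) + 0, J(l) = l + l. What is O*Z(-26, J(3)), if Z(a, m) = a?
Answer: -312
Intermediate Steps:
J(l) = 2*l
O = 12 (O = 12 + 0 = 12)
O*Z(-26, J(3)) = 12*(-26) = -312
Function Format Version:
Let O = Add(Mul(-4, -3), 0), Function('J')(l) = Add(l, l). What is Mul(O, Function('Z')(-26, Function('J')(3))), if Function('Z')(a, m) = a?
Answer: -312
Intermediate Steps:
Function('J')(l) = Mul(2, l)
O = 12 (O = Add(12, 0) = 12)
Mul(O, Function('Z')(-26, Function('J')(3))) = Mul(12, -26) = -312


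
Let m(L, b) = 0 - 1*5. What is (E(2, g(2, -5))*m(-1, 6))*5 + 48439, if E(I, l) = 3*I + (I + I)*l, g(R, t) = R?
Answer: 48089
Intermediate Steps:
m(L, b) = -5 (m(L, b) = 0 - 5 = -5)
E(I, l) = 3*I + 2*I*l (E(I, l) = 3*I + (2*I)*l = 3*I + 2*I*l)
(E(2, g(2, -5))*m(-1, 6))*5 + 48439 = ((2*(3 + 2*2))*(-5))*5 + 48439 = ((2*(3 + 4))*(-5))*5 + 48439 = ((2*7)*(-5))*5 + 48439 = (14*(-5))*5 + 48439 = -70*5 + 48439 = -350 + 48439 = 48089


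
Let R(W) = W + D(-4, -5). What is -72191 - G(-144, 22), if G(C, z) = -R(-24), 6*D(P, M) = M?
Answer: -433295/6 ≈ -72216.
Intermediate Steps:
D(P, M) = M/6
R(W) = -5/6 + W (R(W) = W + (1/6)*(-5) = W - 5/6 = -5/6 + W)
G(C, z) = 149/6 (G(C, z) = -(-5/6 - 24) = -1*(-149/6) = 149/6)
-72191 - G(-144, 22) = -72191 - 1*149/6 = -72191 - 149/6 = -433295/6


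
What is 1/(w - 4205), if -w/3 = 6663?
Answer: -1/24194 ≈ -4.1333e-5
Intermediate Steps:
w = -19989 (w = -3*6663 = -19989)
1/(w - 4205) = 1/(-19989 - 4205) = 1/(-24194) = -1/24194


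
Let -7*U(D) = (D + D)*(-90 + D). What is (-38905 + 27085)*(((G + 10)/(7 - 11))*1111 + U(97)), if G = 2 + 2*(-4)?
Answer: 15425100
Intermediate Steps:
U(D) = -2*D*(-90 + D)/7 (U(D) = -(D + D)*(-90 + D)/7 = -2*D*(-90 + D)/7)
G = -6 (G = 2 - 8 = -6)
(-38905 + 27085)*(((G + 10)/(7 - 11))*1111 + U(97)) = (-38905 + 27085)*(((-6 + 10)/(7 - 11))*1111 + (2/7)*97*(90 - 1*97)) = -11820*((4/(-4))*1111 + (2/7)*97*(90 - 97)) = -11820*((4*(-1/4))*1111 + (2/7)*97*(-7)) = -11820*(-1*1111 - 194) = -11820*(-1111 - 194) = -11820*(-1305) = 15425100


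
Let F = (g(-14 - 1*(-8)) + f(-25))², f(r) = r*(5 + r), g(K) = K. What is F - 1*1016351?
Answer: -772315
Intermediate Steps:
F = 244036 (F = ((-14 - 1*(-8)) - 25*(5 - 25))² = ((-14 + 8) - 25*(-20))² = (-6 + 500)² = 494² = 244036)
F - 1*1016351 = 244036 - 1*1016351 = 244036 - 1016351 = -772315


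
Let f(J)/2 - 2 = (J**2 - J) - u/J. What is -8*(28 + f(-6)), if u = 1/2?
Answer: -2788/3 ≈ -929.33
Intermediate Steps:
u = 1/2 ≈ 0.50000
f(J) = 4 - 1/J - 2*J + 2*J**2 (f(J) = 4 + 2*((J**2 - J) - 1/(2*J)) = 4 + 2*(J**2 - J - 1/(2*J)) = 4 + (-1/J - 2*J + 2*J**2) = 4 - 1/J - 2*J + 2*J**2)
-8*(28 + f(-6)) = -8*(28 + (-1 + 2*(-6)*(2 + (-6)**2 - 1*(-6)))/(-6)) = -8*(28 - (-1 + 2*(-6)*(2 + 36 + 6))/6) = -8*(28 - (-1 + 2*(-6)*44)/6) = -8*(28 - (-1 - 528)/6) = -8*(28 - 1/6*(-529)) = -8*(28 + 529/6) = -8*697/6 = -2788/3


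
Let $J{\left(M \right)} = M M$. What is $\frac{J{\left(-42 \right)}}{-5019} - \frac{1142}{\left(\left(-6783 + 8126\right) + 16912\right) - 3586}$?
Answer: $- \frac{1505134}{3505891} \approx -0.42932$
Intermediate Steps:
$J{\left(M \right)} = M^{2}$
$\frac{J{\left(-42 \right)}}{-5019} - \frac{1142}{\left(\left(-6783 + 8126\right) + 16912\right) - 3586} = \frac{\left(-42\right)^{2}}{-5019} - \frac{1142}{\left(\left(-6783 + 8126\right) + 16912\right) - 3586} = 1764 \left(- \frac{1}{5019}\right) - \frac{1142}{\left(1343 + 16912\right) - 3586} = - \frac{84}{239} - \frac{1142}{18255 - 3586} = - \frac{84}{239} - \frac{1142}{14669} = - \frac{1505134}{3505891}$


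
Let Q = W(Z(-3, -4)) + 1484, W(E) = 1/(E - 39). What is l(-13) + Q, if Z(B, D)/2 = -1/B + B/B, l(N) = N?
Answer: 160336/109 ≈ 1471.0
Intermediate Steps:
Z(B, D) = 2 - 2/B (Z(B, D) = 2*(-1/B + B/B) = 2*(-1/B + 1) = 2*(1 - 1/B) = 2 - 2/B)
W(E) = 1/(-39 + E)
Q = 161753/109 (Q = 1/(-39 + (2 - 2/(-3))) + 1484 = 1/(-39 + (2 - 2*(-1/3))) + 1484 = 1/(-39 + (2 + 2/3)) + 1484 = 1/(-39 + 8/3) + 1484 = 1/(-109/3) + 1484 = -3/109 + 1484 = 161753/109 ≈ 1484.0)
l(-13) + Q = -13 + 161753/109 = 160336/109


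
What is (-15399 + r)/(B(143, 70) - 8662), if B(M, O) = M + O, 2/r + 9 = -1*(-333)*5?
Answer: 12750371/6995772 ≈ 1.8226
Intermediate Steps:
r = 1/828 (r = 2/(-9 - 1*(-333)*5) = 2/(-9 + 333*5) = 2/(-9 + 1665) = 2/1656 = 2*(1/1656) = 1/828 ≈ 0.0012077)
(-15399 + r)/(B(143, 70) - 8662) = (-15399 + 1/828)/((143 + 70) - 8662) = -12750371/(828*(213 - 8662)) = -12750371/828/(-8449) = -12750371/828*(-1/8449) = 12750371/6995772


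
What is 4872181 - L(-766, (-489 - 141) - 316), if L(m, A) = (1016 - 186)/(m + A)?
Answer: 4170587351/856 ≈ 4.8722e+6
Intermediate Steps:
L(m, A) = 830/(A + m)
4872181 - L(-766, (-489 - 141) - 316) = 4872181 - 830/(((-489 - 141) - 316) - 766) = 4872181 - 830/((-630 - 316) - 766) = 4872181 - 830/(-946 - 766) = 4872181 - 830/(-1712) = 4872181 - 830*(-1)/1712 = 4872181 - 1*(-415/856) = 4872181 + 415/856 = 4170587351/856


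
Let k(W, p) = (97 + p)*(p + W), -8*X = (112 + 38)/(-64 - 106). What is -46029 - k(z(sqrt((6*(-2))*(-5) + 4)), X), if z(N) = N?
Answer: -865919705/18496 ≈ -46817.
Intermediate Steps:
X = 15/136 (X = -(112 + 38)/(8*(-64 - 106)) = -75/(4*(-170)) = -75*(-1)/(4*170) = -1/8*(-15/17) = 15/136 ≈ 0.11029)
k(W, p) = (97 + p)*(W + p)
-46029 - k(z(sqrt((6*(-2))*(-5) + 4)), X) = -46029 - ((15/136)**2 + 97*sqrt((6*(-2))*(-5) + 4) + 97*(15/136) + sqrt((6*(-2))*(-5) + 4)*(15/136)) = -46029 - (225/18496 + 97*sqrt(-12*(-5) + 4) + 1455/136 + sqrt(-12*(-5) + 4)*(15/136)) = -46029 - (225/18496 + 97*sqrt(60 + 4) + 1455/136 + sqrt(60 + 4)*(15/136)) = -46029 - (225/18496 + 97*sqrt(64) + 1455/136 + sqrt(64)*(15/136)) = -46029 - (225/18496 + 97*8 + 1455/136 + 8*(15/136)) = -46029 - (225/18496 + 776 + 1455/136 + 15/17) = -46029 - 1*14567321/18496 = -46029 - 14567321/18496 = -865919705/18496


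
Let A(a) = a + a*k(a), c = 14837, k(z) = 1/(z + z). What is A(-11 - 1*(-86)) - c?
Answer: -29523/2 ≈ -14762.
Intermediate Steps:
k(z) = 1/(2*z)
A(a) = 1/2 + a (A(a) = a + a*(1/(2*a)) = a + 1/2 = 1/2 + a)
A(-11 - 1*(-86)) - c = (1/2 + (-11 - 1*(-86))) - 1*14837 = (1/2 + (-11 + 86)) - 14837 = (1/2 + 75) - 14837 = 151/2 - 14837 = -29523/2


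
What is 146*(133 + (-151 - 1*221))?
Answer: -34894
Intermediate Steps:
146*(133 + (-151 - 1*221)) = 146*(133 + (-151 - 221)) = 146*(133 - 372) = 146*(-239) = -34894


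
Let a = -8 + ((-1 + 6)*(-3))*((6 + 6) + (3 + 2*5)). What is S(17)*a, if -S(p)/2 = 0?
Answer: 0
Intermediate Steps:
S(p) = 0 (S(p) = -2*0 = 0)
a = -383 (a = -8 + (5*(-3))*(12 + (3 + 10)) = -8 - 15*(12 + 13) = -8 - 15*25 = -8 - 375 = -383)
S(17)*a = 0*(-383) = 0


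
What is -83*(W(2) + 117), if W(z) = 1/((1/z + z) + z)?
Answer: -87565/9 ≈ -9729.4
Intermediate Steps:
W(z) = 1/(1/z + 2*z) (W(z) = 1/((z + 1/z) + z) = 1/(1/z + 2*z))
-83*(W(2) + 117) = -83*(2/(1 + 2*2²) + 117) = -83*(2/(1 + 2*4) + 117) = -83*(2/(1 + 8) + 117) = -83*(2/9 + 117) = -83*1055/9 = -87565/9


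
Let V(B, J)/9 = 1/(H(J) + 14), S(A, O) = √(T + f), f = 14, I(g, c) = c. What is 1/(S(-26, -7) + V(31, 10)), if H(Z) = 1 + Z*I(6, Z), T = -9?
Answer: -1035/66044 + 13225*√5/66044 ≈ 0.43209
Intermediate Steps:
S(A, O) = √5 (S(A, O) = √(-9 + 14) = √5)
H(Z) = 1 + Z² (H(Z) = 1 + Z*Z = 1 + Z²)
V(B, J) = 9/(15 + J²) (V(B, J) = 9/((1 + J²) + 14) = 9/(15 + J²))
1/(S(-26, -7) + V(31, 10)) = 1/(√5 + 9/(15 + 10²)) = 1/(√5 + 9/(15 + 100)) = 1/(√5 + 9/115) = 1/(9/115 + √5)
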